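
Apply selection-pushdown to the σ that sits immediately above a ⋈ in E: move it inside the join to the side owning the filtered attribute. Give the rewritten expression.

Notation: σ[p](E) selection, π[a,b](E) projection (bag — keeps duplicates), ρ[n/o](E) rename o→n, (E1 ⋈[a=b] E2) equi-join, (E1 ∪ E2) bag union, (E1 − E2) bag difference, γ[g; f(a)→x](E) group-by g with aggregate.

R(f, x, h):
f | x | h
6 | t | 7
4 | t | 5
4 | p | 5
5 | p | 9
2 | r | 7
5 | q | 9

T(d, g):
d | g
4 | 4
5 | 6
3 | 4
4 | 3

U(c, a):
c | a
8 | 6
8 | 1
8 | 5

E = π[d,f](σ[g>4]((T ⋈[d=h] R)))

σ filters on g, owned by the left side.
E' = π[d,f]((σ[g>4](T) ⋈[d=h] R))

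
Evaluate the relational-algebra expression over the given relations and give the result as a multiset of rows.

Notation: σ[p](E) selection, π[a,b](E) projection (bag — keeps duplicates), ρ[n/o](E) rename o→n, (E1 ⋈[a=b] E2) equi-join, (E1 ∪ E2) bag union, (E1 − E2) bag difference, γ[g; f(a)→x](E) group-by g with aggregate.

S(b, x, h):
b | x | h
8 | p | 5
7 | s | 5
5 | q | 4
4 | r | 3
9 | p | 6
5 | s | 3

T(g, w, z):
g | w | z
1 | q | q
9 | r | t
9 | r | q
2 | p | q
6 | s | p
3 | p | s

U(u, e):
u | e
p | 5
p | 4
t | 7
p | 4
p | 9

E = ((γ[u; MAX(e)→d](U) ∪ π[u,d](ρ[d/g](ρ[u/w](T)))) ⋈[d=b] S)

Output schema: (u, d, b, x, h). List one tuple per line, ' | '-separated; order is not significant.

Row counts bottom-up:
  U → 5
  γ[u; MAX(e)→d](U) → 2
  T → 6
  ρ[u/w](T) → 6
  ρ[d/g](ρ[u/w](T)) → 6
  π[u,d](ρ[d/g](ρ[u/w](T))) → 6
  (γ[u; MAX(e)→d](U) ∪ π[u,d](ρ[d/g](ρ[u/w](T)))) → 8
  S → 6
  ((γ[u; MAX(e)→d](U) ∪ π[u,d](ρ[d/g](ρ[u/w](T)))) ⋈[d=b] S) → 4

== RESULT ==
u | d | b | x | h
p | 9 | 9 | p | 6
r | 9 | 9 | p | 6
r | 9 | 9 | p | 6
t | 7 | 7 | s | 5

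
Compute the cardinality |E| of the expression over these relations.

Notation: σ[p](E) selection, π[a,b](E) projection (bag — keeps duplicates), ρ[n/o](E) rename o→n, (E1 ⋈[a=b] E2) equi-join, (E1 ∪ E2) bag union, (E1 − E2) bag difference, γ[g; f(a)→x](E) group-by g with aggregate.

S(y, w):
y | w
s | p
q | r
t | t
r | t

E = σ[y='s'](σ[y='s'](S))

Row counts bottom-up:
  S → 4
  σ[y='s'](S) → 1
  σ[y='s'](σ[y='s'](S)) → 1

|E| = 1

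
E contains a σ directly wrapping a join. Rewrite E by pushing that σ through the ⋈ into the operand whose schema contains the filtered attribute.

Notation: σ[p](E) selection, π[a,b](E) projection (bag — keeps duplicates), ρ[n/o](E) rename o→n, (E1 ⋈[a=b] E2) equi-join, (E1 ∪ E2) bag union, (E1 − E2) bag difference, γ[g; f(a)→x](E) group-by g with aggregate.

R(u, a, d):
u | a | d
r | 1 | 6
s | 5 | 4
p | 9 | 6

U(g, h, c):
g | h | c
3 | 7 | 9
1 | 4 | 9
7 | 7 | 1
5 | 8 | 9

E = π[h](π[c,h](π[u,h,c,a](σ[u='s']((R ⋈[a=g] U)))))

σ filters on u, owned by the left side.
E' = π[h](π[c,h](π[u,h,c,a]((σ[u='s'](R) ⋈[a=g] U))))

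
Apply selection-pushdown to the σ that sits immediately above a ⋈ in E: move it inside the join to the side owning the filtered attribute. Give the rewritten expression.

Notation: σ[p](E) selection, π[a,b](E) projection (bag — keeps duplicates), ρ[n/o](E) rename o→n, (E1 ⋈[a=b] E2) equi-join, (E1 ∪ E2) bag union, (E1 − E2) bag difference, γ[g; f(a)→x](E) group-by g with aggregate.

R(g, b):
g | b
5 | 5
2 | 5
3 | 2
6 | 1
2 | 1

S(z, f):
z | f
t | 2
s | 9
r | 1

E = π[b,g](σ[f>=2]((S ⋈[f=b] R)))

σ filters on f, owned by the left side.
E' = π[b,g]((σ[f>=2](S) ⋈[f=b] R))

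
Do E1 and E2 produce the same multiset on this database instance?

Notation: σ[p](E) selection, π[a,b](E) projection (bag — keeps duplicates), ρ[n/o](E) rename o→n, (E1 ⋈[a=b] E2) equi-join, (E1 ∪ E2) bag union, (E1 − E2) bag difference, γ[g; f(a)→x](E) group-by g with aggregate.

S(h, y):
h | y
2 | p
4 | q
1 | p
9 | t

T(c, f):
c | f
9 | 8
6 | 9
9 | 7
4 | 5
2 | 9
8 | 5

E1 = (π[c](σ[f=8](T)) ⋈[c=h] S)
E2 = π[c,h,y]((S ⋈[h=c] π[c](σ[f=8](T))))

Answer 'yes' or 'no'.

E1 per-node cardinality:
  T → 6
  σ[f=8](T) → 1
  π[c](σ[f=8](T)) → 1
  S → 4
  (π[c](σ[f=8](T)) ⋈[c=h] S) → 1
E2 per-node cardinality:
  S → 4
  T → 6
  σ[f=8](T) → 1
  π[c](σ[f=8](T)) → 1
  (S ⋈[h=c] π[c](σ[f=8](T))) → 1
  π[c,h,y]((S ⋈[h=c] π[c](σ[f=8](T)))) → 1

E1 and E2 produce the same multiset:
c | h | y
9 | 9 | t

yes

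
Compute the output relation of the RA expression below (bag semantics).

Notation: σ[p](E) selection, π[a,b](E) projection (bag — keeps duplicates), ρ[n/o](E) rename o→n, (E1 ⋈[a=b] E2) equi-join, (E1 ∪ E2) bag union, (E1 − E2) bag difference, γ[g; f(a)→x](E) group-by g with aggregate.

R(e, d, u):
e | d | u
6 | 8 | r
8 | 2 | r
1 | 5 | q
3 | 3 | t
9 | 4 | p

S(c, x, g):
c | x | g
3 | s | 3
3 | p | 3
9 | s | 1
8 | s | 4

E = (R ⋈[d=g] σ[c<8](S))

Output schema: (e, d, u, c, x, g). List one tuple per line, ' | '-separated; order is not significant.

Subexpression sizes:
  R → 5
  S → 4
  σ[c<8](S) → 2
  (R ⋈[d=g] σ[c<8](S)) → 2

== RESULT ==
e | d | u | c | x | g
3 | 3 | t | 3 | p | 3
3 | 3 | t | 3 | s | 3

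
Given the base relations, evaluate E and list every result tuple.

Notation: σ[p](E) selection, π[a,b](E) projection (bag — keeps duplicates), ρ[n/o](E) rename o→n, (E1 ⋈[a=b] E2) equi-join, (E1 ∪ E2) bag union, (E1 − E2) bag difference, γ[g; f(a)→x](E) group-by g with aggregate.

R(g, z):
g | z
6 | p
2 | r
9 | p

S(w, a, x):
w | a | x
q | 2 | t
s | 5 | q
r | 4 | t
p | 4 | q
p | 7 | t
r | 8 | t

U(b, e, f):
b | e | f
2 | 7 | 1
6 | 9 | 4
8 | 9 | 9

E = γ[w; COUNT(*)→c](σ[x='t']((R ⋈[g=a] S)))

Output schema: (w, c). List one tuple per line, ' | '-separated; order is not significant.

Per-node cardinality:
  R → 3
  S → 6
  (R ⋈[g=a] S) → 1
  σ[x='t']((R ⋈[g=a] S)) → 1
  γ[w; COUNT(*)→c](σ[x='t']((R ⋈[g=a] S))) → 1

== RESULT ==
w | c
q | 1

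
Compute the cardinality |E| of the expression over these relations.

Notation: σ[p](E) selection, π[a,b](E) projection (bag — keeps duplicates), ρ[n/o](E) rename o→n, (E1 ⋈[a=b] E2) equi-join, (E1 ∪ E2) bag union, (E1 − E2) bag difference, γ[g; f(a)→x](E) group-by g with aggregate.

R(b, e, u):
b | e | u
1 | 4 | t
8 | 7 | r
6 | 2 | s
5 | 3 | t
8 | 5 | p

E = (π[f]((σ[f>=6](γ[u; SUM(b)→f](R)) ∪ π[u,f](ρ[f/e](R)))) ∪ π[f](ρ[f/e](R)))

Subexpression sizes:
  R → 5
  γ[u; SUM(b)→f](R) → 4
  σ[f>=6](γ[u; SUM(b)→f](R)) → 4
  R → 5
  ρ[f/e](R) → 5
  π[u,f](ρ[f/e](R)) → 5
  (σ[f>=6](γ[u; SUM(b)→f](R)) ∪ π[u,f](ρ[f/e](R))) → 9
  π[f]((σ[f>=6](γ[u; SUM(b)→f](R)) ∪ π[u,f](ρ[f/e](R)))) → 9
  R → 5
  ρ[f/e](R) → 5
  π[f](ρ[f/e](R)) → 5
  (π[f]((σ[f>=6](γ[u; SUM(b)→f](R)) ∪ π[u,f](ρ[f/e](R)))) ∪ π[f](ρ[f/e](R))) → 14

|E| = 14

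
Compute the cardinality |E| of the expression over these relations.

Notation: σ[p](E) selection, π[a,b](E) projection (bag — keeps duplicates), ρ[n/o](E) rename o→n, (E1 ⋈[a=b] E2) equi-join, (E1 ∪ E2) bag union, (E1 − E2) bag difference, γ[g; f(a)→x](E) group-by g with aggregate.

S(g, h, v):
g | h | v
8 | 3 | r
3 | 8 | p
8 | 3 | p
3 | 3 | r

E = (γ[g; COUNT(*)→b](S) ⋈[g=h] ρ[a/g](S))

Subexpression sizes:
  S → 4
  γ[g; COUNT(*)→b](S) → 2
  S → 4
  ρ[a/g](S) → 4
  (γ[g; COUNT(*)→b](S) ⋈[g=h] ρ[a/g](S)) → 4

|E| = 4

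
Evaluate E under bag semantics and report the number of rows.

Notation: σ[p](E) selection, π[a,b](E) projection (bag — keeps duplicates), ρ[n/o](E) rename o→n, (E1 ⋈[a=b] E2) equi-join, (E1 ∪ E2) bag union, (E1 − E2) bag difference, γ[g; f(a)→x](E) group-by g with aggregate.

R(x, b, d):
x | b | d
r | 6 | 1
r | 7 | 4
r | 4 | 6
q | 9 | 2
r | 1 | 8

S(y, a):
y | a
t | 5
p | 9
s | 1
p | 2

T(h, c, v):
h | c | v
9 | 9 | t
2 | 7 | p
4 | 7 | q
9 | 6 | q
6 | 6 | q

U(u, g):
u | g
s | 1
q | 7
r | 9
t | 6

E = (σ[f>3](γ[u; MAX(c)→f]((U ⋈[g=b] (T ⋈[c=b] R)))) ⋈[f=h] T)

Subexpression sizes:
  U → 4
  T → 5
  R → 5
  (T ⋈[c=b] R) → 5
  (U ⋈[g=b] (T ⋈[c=b] R)) → 5
  γ[u; MAX(c)→f]((U ⋈[g=b] (T ⋈[c=b] R))) → 3
  σ[f>3](γ[u; MAX(c)→f]((U ⋈[g=b] (T ⋈[c=b] R)))) → 3
  T → 5
  (σ[f>3](γ[u; MAX(c)→f]((U ⋈[g=b] (T ⋈[c=b] R)))) ⋈[f=h] T) → 3

|E| = 3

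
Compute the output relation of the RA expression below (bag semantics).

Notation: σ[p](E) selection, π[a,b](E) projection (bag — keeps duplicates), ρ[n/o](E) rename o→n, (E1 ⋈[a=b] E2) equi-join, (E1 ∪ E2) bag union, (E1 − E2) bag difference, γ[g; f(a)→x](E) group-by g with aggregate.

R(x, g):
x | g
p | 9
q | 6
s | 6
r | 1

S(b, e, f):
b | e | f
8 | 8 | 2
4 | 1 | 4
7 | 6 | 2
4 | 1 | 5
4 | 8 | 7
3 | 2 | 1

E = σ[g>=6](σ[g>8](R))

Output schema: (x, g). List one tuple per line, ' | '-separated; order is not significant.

Subexpression sizes:
  R → 4
  σ[g>8](R) → 1
  σ[g>=6](σ[g>8](R)) → 1

== RESULT ==
x | g
p | 9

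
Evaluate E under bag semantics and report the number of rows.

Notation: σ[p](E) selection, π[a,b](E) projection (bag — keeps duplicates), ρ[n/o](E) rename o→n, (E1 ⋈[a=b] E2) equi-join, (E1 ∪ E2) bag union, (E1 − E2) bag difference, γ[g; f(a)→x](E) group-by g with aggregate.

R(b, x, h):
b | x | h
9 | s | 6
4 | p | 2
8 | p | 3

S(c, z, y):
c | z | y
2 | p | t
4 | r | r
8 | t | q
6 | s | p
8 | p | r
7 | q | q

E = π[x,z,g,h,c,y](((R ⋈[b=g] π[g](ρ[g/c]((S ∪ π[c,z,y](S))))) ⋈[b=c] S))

Row counts bottom-up:
  R → 3
  S → 6
  S → 6
  π[c,z,y](S) → 6
  (S ∪ π[c,z,y](S)) → 12
  ρ[g/c]((S ∪ π[c,z,y](S))) → 12
  π[g](ρ[g/c]((S ∪ π[c,z,y](S)))) → 12
  (R ⋈[b=g] π[g](ρ[g/c]((S ∪ π[c,z,y](S))))) → 6
  S → 6
  ((R ⋈[b=g] π[g](ρ[g/c]((S ∪ π[c,z,y](S))))) ⋈[b=c] S) → 10
  π[x,z,g,h,c,y](((R ⋈[b=g] π[g](ρ[g/c]((S ∪ π[c,z,y](S))))) ⋈[b=c] S)) → 10

|E| = 10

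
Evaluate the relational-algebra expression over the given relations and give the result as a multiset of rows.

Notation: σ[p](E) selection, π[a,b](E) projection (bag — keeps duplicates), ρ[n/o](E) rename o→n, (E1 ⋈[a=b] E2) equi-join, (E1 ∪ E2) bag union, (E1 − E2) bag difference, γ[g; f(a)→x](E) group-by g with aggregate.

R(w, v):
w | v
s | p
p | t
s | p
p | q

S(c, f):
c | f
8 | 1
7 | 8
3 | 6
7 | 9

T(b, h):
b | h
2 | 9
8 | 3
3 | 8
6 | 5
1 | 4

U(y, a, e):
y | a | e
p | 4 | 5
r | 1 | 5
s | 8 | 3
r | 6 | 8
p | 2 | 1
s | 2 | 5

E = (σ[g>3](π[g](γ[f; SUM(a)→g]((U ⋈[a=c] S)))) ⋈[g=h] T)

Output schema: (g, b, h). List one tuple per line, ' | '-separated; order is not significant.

Row counts bottom-up:
  U → 6
  S → 4
  (U ⋈[a=c] S) → 1
  γ[f; SUM(a)→g]((U ⋈[a=c] S)) → 1
  π[g](γ[f; SUM(a)→g]((U ⋈[a=c] S))) → 1
  σ[g>3](π[g](γ[f; SUM(a)→g]((U ⋈[a=c] S)))) → 1
  T → 5
  (σ[g>3](π[g](γ[f; SUM(a)→g]((U ⋈[a=c] S)))) ⋈[g=h] T) → 1

== RESULT ==
g | b | h
8 | 3 | 8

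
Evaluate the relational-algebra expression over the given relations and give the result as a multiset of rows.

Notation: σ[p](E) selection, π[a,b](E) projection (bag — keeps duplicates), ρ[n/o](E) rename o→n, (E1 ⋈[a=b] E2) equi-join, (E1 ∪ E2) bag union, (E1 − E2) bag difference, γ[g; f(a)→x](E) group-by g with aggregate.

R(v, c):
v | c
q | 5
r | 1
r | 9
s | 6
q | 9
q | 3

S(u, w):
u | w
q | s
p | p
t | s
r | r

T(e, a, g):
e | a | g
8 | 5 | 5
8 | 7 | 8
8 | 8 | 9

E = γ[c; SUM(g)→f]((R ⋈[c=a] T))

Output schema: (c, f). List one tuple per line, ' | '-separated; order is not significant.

Subexpression sizes:
  R → 6
  T → 3
  (R ⋈[c=a] T) → 1
  γ[c; SUM(g)→f]((R ⋈[c=a] T)) → 1

== RESULT ==
c | f
5 | 5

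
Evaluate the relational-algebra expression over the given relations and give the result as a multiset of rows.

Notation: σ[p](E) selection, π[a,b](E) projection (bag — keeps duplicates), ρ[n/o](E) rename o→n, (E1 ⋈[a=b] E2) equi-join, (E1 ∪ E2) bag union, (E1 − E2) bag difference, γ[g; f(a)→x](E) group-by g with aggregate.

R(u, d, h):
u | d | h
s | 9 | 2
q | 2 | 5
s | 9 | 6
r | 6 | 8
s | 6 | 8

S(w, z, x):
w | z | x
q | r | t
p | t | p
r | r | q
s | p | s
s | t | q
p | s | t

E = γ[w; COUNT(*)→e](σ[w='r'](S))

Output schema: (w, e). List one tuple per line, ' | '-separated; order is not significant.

Stepwise |·|:
  S → 6
  σ[w='r'](S) → 1
  γ[w; COUNT(*)→e](σ[w='r'](S)) → 1

== RESULT ==
w | e
r | 1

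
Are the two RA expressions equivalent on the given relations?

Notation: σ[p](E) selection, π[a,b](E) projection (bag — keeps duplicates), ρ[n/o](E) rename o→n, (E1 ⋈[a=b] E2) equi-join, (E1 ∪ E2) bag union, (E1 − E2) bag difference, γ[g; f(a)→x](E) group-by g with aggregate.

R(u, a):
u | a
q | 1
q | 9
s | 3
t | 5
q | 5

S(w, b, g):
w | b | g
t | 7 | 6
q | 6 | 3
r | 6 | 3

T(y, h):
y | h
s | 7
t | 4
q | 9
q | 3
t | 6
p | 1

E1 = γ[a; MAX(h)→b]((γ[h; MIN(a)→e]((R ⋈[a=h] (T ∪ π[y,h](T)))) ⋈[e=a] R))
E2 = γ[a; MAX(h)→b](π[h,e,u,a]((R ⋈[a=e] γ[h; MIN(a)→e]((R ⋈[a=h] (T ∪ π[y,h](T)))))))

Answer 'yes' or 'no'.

E1 stepwise |·|:
  R → 5
  T → 6
  T → 6
  π[y,h](T) → 6
  (T ∪ π[y,h](T)) → 12
  (R ⋈[a=h] (T ∪ π[y,h](T))) → 6
  γ[h; MIN(a)→e]((R ⋈[a=h] (T ∪ π[y,h](T)))) → 3
  R → 5
  (γ[h; MIN(a)→e]((R ⋈[a=h] (T ∪ π[y,h](T)))) ⋈[e=a] R) → 3
  γ[a; MAX(h)→b]((γ[h; MIN(a)→e]((R ⋈[a=h] (T ∪ π[y,h](T)))) ⋈[e=a] R)) → 3
E2 stepwise |·|:
  R → 5
  R → 5
  T → 6
  T → 6
  π[y,h](T) → 6
  (T ∪ π[y,h](T)) → 12
  (R ⋈[a=h] (T ∪ π[y,h](T))) → 6
  γ[h; MIN(a)→e]((R ⋈[a=h] (T ∪ π[y,h](T)))) → 3
  (R ⋈[a=e] γ[h; MIN(a)→e]((R ⋈[a=h] (T ∪ π[y,h](T))))) → 3
  π[h,e,u,a]((R ⋈[a=e] γ[h; MIN(a)→e]((R ⋈[a=h] (T ∪ π[y,h](T)))))) → 3
  γ[a; MAX(h)→b](π[h,e,u,a]((R ⋈[a=e] γ[h; MIN(a)→e]((R ⋈[a=h] (T ∪ π[y,h](T))))))) → 3

E1 and E2 produce the same multiset:
a | b
1 | 1
3 | 3
9 | 9

yes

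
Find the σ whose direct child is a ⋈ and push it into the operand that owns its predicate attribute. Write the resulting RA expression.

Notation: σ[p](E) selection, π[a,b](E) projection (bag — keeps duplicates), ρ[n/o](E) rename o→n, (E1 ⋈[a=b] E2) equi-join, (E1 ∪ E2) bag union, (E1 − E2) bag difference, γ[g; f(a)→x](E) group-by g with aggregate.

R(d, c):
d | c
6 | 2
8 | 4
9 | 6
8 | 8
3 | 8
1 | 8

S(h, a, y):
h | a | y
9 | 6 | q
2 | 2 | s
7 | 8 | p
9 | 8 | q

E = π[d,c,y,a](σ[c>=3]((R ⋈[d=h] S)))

σ filters on c, owned by the left side.
E' = π[d,c,y,a]((σ[c>=3](R) ⋈[d=h] S))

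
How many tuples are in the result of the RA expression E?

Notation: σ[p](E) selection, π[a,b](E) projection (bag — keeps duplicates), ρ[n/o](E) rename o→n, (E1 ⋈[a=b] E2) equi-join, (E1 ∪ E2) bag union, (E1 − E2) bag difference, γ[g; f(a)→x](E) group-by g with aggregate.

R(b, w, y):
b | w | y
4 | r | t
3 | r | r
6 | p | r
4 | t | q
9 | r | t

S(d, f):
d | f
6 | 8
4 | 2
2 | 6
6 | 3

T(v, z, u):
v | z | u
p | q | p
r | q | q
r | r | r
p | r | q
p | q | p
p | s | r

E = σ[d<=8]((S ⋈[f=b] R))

Stepwise |·|:
  S → 4
  R → 5
  (S ⋈[f=b] R) → 2
  σ[d<=8]((S ⋈[f=b] R)) → 2

|E| = 2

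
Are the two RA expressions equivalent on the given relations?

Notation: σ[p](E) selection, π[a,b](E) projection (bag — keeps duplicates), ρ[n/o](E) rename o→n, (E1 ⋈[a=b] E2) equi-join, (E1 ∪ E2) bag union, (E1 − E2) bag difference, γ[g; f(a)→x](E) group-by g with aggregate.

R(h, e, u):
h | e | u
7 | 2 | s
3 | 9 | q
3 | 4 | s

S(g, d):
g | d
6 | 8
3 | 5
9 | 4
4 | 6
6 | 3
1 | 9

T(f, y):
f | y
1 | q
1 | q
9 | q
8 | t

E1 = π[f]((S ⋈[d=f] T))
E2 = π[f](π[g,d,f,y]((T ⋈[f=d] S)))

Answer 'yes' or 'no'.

E1 row counts bottom-up:
  S → 6
  T → 4
  (S ⋈[d=f] T) → 2
  π[f]((S ⋈[d=f] T)) → 2
E2 row counts bottom-up:
  T → 4
  S → 6
  (T ⋈[f=d] S) → 2
  π[g,d,f,y]((T ⋈[f=d] S)) → 2
  π[f](π[g,d,f,y]((T ⋈[f=d] S))) → 2

E1 and E2 produce the same multiset:
f
8
9

yes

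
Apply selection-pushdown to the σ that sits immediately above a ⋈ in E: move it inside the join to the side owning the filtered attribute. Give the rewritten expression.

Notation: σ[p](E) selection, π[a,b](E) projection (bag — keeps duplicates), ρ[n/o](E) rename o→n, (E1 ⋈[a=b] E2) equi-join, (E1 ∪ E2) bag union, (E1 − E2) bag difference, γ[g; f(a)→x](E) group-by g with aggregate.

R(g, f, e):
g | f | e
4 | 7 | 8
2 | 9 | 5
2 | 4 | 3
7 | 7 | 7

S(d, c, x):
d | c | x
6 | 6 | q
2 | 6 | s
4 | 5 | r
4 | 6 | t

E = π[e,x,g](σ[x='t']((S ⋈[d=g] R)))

σ filters on x, owned by the left side.
E' = π[e,x,g]((σ[x='t'](S) ⋈[d=g] R))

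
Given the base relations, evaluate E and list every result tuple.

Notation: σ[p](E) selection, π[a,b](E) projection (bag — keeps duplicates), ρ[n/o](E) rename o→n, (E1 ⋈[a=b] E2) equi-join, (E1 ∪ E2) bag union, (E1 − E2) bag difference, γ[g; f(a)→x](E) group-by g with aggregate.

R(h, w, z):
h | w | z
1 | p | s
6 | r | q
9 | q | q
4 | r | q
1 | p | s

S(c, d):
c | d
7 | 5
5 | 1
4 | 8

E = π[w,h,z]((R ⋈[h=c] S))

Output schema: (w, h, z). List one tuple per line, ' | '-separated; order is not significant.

Per-node cardinality:
  R → 5
  S → 3
  (R ⋈[h=c] S) → 1
  π[w,h,z]((R ⋈[h=c] S)) → 1

== RESULT ==
w | h | z
r | 4 | q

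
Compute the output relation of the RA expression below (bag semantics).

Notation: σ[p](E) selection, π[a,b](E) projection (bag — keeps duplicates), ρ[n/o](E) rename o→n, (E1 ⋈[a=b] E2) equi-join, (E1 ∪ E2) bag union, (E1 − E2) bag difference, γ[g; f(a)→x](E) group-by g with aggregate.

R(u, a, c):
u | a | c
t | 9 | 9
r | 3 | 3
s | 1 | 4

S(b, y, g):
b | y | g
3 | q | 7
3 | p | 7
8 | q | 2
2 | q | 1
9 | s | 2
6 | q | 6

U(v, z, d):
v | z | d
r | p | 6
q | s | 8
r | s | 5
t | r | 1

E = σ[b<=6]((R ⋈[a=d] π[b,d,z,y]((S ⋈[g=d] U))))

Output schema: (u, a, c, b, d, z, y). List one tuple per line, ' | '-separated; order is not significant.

Stepwise |·|:
  R → 3
  S → 6
  U → 4
  (S ⋈[g=d] U) → 2
  π[b,d,z,y]((S ⋈[g=d] U)) → 2
  (R ⋈[a=d] π[b,d,z,y]((S ⋈[g=d] U))) → 1
  σ[b<=6]((R ⋈[a=d] π[b,d,z,y]((S ⋈[g=d] U)))) → 1

== RESULT ==
u | a | c | b | d | z | y
s | 1 | 4 | 2 | 1 | r | q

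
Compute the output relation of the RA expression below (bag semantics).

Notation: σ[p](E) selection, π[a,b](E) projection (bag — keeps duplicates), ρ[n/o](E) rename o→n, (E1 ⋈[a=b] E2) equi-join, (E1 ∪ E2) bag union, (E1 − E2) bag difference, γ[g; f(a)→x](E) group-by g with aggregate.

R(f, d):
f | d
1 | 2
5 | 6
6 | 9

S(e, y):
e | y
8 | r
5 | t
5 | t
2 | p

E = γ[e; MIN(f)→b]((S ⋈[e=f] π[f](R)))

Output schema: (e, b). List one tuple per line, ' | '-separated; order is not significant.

Stepwise |·|:
  S → 4
  R → 3
  π[f](R) → 3
  (S ⋈[e=f] π[f](R)) → 2
  γ[e; MIN(f)→b]((S ⋈[e=f] π[f](R))) → 1

== RESULT ==
e | b
5 | 5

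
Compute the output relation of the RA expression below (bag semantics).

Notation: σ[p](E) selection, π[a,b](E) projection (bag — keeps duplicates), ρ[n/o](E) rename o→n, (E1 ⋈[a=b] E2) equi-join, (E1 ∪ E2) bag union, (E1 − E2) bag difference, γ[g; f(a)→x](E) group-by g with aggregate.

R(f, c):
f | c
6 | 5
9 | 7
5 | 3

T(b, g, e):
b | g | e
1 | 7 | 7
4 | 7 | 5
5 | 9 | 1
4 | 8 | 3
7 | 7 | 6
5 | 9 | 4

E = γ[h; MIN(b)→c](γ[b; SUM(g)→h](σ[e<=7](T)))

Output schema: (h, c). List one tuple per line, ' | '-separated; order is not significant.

Subexpression sizes:
  T → 6
  σ[e<=7](T) → 6
  γ[b; SUM(g)→h](σ[e<=7](T)) → 4
  γ[h; MIN(b)→c](γ[b; SUM(g)→h](σ[e<=7](T))) → 3

== RESULT ==
h | c
7 | 1
15 | 4
18 | 5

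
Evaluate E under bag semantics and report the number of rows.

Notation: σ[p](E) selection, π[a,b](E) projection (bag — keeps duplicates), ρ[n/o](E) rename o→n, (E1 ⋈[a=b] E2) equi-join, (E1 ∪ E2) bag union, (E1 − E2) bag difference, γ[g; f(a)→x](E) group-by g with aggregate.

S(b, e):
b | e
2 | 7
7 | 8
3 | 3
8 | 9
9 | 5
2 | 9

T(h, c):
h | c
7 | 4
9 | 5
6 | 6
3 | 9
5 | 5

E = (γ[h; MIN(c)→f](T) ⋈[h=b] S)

Subexpression sizes:
  T → 5
  γ[h; MIN(c)→f](T) → 5
  S → 6
  (γ[h; MIN(c)→f](T) ⋈[h=b] S) → 3

|E| = 3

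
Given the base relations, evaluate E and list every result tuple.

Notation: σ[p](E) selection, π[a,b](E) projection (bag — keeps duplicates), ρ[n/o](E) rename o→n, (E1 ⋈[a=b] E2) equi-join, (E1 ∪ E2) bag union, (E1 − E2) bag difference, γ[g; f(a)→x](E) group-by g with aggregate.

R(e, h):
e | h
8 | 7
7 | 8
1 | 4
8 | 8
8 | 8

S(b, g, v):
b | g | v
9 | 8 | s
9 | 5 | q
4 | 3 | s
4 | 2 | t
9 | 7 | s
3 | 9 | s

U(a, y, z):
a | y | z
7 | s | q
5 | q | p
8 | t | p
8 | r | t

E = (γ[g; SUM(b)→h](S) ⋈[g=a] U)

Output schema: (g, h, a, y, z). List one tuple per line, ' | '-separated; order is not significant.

Stepwise |·|:
  S → 6
  γ[g; SUM(b)→h](S) → 6
  U → 4
  (γ[g; SUM(b)→h](S) ⋈[g=a] U) → 4

== RESULT ==
g | h | a | y | z
5 | 9 | 5 | q | p
7 | 9 | 7 | s | q
8 | 9 | 8 | r | t
8 | 9 | 8 | t | p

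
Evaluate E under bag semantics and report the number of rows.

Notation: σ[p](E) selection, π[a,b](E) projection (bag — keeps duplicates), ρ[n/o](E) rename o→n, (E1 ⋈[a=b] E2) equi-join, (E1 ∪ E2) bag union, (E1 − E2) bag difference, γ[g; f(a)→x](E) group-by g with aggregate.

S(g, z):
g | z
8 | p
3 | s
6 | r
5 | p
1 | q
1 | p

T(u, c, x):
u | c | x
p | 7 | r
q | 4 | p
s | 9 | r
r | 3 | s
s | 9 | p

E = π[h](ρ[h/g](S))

Stepwise |·|:
  S → 6
  ρ[h/g](S) → 6
  π[h](ρ[h/g](S)) → 6

|E| = 6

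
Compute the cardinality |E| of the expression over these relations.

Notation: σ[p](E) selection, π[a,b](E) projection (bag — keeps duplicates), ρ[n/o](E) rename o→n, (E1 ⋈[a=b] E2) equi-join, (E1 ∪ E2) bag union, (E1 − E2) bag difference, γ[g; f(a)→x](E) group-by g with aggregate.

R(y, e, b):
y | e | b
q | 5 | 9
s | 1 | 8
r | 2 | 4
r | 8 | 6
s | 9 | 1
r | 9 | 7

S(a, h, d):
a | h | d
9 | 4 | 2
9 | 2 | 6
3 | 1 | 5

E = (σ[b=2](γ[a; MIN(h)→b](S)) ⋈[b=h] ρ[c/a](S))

Per-node cardinality:
  S → 3
  γ[a; MIN(h)→b](S) → 2
  σ[b=2](γ[a; MIN(h)→b](S)) → 1
  S → 3
  ρ[c/a](S) → 3
  (σ[b=2](γ[a; MIN(h)→b](S)) ⋈[b=h] ρ[c/a](S)) → 1

|E| = 1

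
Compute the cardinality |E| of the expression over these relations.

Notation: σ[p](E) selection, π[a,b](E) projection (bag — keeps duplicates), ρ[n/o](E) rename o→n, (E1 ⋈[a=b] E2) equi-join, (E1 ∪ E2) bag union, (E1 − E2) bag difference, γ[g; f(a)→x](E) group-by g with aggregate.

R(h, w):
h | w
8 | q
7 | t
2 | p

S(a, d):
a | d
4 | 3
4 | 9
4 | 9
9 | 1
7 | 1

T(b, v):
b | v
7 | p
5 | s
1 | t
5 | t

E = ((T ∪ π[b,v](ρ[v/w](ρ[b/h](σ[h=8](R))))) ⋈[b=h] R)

Row counts bottom-up:
  T → 4
  R → 3
  σ[h=8](R) → 1
  ρ[b/h](σ[h=8](R)) → 1
  ρ[v/w](ρ[b/h](σ[h=8](R))) → 1
  π[b,v](ρ[v/w](ρ[b/h](σ[h=8](R)))) → 1
  (T ∪ π[b,v](ρ[v/w](ρ[b/h](σ[h=8](R))))) → 5
  R → 3
  ((T ∪ π[b,v](ρ[v/w](ρ[b/h](σ[h=8](R))))) ⋈[b=h] R) → 2

|E| = 2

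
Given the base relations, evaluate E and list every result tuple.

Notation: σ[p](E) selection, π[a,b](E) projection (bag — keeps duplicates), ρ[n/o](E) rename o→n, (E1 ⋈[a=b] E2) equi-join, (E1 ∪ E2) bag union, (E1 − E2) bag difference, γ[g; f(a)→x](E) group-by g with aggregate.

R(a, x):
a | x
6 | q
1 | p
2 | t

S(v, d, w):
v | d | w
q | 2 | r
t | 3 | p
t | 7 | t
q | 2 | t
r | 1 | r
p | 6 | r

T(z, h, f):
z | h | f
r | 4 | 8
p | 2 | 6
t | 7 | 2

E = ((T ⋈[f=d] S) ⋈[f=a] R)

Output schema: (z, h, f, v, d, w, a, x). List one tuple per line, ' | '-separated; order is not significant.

Stepwise |·|:
  T → 3
  S → 6
  (T ⋈[f=d] S) → 3
  R → 3
  ((T ⋈[f=d] S) ⋈[f=a] R) → 3

== RESULT ==
z | h | f | v | d | w | a | x
p | 2 | 6 | p | 6 | r | 6 | q
t | 7 | 2 | q | 2 | r | 2 | t
t | 7 | 2 | q | 2 | t | 2 | t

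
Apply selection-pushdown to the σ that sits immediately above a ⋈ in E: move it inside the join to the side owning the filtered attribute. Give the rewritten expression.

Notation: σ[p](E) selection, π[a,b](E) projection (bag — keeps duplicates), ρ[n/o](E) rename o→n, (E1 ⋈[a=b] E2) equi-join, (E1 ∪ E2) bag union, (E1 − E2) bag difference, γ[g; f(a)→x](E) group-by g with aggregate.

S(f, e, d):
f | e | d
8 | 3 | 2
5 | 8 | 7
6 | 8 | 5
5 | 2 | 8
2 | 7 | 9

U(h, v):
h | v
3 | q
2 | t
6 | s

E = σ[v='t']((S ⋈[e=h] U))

σ filters on v, owned by the right side.
E' = (S ⋈[e=h] σ[v='t'](U))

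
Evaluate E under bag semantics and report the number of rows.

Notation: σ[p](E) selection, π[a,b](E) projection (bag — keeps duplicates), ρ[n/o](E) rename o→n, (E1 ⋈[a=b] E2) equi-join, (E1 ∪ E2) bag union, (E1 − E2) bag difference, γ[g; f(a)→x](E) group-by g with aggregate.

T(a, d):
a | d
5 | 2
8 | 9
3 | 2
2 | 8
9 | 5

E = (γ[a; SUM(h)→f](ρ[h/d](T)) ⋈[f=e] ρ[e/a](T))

Stepwise |·|:
  T → 5
  ρ[h/d](T) → 5
  γ[a; SUM(h)→f](ρ[h/d](T)) → 5
  T → 5
  ρ[e/a](T) → 5
  (γ[a; SUM(h)→f](ρ[h/d](T)) ⋈[f=e] ρ[e/a](T)) → 5

|E| = 5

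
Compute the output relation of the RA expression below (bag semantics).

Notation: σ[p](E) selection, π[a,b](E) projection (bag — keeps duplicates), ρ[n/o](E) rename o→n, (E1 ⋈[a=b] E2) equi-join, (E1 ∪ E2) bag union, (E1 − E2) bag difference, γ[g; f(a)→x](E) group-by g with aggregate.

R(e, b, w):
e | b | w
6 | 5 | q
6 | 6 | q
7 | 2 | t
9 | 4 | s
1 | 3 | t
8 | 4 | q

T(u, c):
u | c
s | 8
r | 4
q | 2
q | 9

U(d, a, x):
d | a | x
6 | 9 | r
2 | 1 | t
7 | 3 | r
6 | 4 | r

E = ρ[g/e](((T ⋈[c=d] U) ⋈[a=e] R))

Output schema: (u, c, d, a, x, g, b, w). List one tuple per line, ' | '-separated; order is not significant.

Stepwise |·|:
  T → 4
  U → 4
  (T ⋈[c=d] U) → 1
  R → 6
  ((T ⋈[c=d] U) ⋈[a=e] R) → 1
  ρ[g/e](((T ⋈[c=d] U) ⋈[a=e] R)) → 1

== RESULT ==
u | c | d | a | x | g | b | w
q | 2 | 2 | 1 | t | 1 | 3 | t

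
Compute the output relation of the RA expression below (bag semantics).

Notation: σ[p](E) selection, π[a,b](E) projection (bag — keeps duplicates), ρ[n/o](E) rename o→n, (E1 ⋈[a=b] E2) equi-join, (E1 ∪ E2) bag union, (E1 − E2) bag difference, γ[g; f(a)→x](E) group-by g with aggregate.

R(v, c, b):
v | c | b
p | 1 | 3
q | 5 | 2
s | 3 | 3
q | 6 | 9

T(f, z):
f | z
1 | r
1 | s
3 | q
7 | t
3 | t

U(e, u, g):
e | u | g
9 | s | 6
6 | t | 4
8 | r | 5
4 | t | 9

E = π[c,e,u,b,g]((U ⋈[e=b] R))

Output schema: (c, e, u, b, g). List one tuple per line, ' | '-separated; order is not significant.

Subexpression sizes:
  U → 4
  R → 4
  (U ⋈[e=b] R) → 1
  π[c,e,u,b,g]((U ⋈[e=b] R)) → 1

== RESULT ==
c | e | u | b | g
6 | 9 | s | 9 | 6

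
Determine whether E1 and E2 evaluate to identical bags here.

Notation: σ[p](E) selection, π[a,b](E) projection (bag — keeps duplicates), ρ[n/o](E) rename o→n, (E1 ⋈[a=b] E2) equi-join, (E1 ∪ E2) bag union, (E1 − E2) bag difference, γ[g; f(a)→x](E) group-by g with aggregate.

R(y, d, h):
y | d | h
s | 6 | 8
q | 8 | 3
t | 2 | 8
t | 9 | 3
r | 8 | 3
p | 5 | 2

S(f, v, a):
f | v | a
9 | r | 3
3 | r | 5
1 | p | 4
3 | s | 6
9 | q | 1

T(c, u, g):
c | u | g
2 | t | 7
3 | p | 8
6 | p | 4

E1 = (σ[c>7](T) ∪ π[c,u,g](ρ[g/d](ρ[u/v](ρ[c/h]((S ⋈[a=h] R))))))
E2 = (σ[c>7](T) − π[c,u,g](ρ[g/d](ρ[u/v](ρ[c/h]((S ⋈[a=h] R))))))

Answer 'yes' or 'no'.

E1 per-node cardinality:
  T → 3
  σ[c>7](T) → 0
  S → 5
  R → 6
  (S ⋈[a=h] R) → 3
  ρ[c/h]((S ⋈[a=h] R)) → 3
  ρ[u/v](ρ[c/h]((S ⋈[a=h] R))) → 3
  ρ[g/d](ρ[u/v](ρ[c/h]((S ⋈[a=h] R)))) → 3
  π[c,u,g](ρ[g/d](ρ[u/v](ρ[c/h]((S ⋈[a=h] R))))) → 3
  (σ[c>7](T) ∪ π[c,u,g](ρ[g/d](ρ[u/v](ρ[c/h]((S ⋈[a=h] R)))))) → 3
E2 per-node cardinality:
  T → 3
  σ[c>7](T) → 0
  S → 5
  R → 6
  (S ⋈[a=h] R) → 3
  ρ[c/h]((S ⋈[a=h] R)) → 3
  ρ[u/v](ρ[c/h]((S ⋈[a=h] R))) → 3
  ρ[g/d](ρ[u/v](ρ[c/h]((S ⋈[a=h] R)))) → 3
  π[c,u,g](ρ[g/d](ρ[u/v](ρ[c/h]((S ⋈[a=h] R))))) → 3
  (σ[c>7](T) − π[c,u,g](ρ[g/d](ρ[u/v](ρ[c/h]((S ⋈[a=h] R)))))) → 0

E1 result:
c | u | g
3 | r | 8
3 | r | 8
3 | r | 9
E2 result:
c | u | g
(0 rows)
Witness: (3, 'r', 8) appears 2× in E1 but 0× in E2.

no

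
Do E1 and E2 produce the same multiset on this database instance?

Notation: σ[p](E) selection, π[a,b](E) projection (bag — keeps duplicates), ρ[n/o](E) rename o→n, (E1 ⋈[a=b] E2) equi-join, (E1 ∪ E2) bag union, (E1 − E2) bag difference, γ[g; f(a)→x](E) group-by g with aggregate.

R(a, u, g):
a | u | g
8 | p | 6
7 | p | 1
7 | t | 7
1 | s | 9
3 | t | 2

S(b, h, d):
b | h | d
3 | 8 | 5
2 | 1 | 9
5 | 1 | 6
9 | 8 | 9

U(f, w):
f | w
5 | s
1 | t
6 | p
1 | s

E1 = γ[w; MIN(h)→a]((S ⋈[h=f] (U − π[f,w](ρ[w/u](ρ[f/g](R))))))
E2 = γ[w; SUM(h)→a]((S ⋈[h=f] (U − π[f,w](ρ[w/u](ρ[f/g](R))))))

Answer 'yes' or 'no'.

E1 per-node cardinality:
  S → 4
  U → 4
  R → 5
  ρ[f/g](R) → 5
  ρ[w/u](ρ[f/g](R)) → 5
  π[f,w](ρ[w/u](ρ[f/g](R))) → 5
  (U − π[f,w](ρ[w/u](ρ[f/g](R)))) → 3
  (S ⋈[h=f] (U − π[f,w](ρ[w/u](ρ[f/g](R))))) → 4
  γ[w; MIN(h)→a]((S ⋈[h=f] (U − π[f,w](ρ[w/u](ρ[f/g](R)))))) → 2
E2 per-node cardinality:
  S → 4
  U → 4
  R → 5
  ρ[f/g](R) → 5
  ρ[w/u](ρ[f/g](R)) → 5
  π[f,w](ρ[w/u](ρ[f/g](R))) → 5
  (U − π[f,w](ρ[w/u](ρ[f/g](R)))) → 3
  (S ⋈[h=f] (U − π[f,w](ρ[w/u](ρ[f/g](R))))) → 4
  γ[w; SUM(h)→a]((S ⋈[h=f] (U − π[f,w](ρ[w/u](ρ[f/g](R)))))) → 2

E1 result:
w | a
s | 1
t | 1
E2 result:
w | a
s | 2
t | 2
Witness: ('s', 2) appears 0× in E1 but 1× in E2.

no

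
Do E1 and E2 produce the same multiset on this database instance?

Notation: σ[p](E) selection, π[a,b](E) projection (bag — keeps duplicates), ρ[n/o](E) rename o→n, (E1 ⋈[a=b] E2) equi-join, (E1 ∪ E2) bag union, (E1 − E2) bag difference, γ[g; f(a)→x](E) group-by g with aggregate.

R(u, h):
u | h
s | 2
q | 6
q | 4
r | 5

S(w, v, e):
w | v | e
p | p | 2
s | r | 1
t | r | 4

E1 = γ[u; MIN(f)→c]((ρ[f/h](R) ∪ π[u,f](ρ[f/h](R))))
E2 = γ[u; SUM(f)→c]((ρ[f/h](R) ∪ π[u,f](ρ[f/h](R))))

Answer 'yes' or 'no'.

E1 subexpression sizes:
  R → 4
  ρ[f/h](R) → 4
  R → 4
  ρ[f/h](R) → 4
  π[u,f](ρ[f/h](R)) → 4
  (ρ[f/h](R) ∪ π[u,f](ρ[f/h](R))) → 8
  γ[u; MIN(f)→c]((ρ[f/h](R) ∪ π[u,f](ρ[f/h](R)))) → 3
E2 subexpression sizes:
  R → 4
  ρ[f/h](R) → 4
  R → 4
  ρ[f/h](R) → 4
  π[u,f](ρ[f/h](R)) → 4
  (ρ[f/h](R) ∪ π[u,f](ρ[f/h](R))) → 8
  γ[u; SUM(f)→c]((ρ[f/h](R) ∪ π[u,f](ρ[f/h](R)))) → 3

E1 result:
u | c
q | 4
r | 5
s | 2
E2 result:
u | c
q | 20
r | 10
s | 4
Witness: ('s', 4) appears 0× in E1 but 1× in E2.

no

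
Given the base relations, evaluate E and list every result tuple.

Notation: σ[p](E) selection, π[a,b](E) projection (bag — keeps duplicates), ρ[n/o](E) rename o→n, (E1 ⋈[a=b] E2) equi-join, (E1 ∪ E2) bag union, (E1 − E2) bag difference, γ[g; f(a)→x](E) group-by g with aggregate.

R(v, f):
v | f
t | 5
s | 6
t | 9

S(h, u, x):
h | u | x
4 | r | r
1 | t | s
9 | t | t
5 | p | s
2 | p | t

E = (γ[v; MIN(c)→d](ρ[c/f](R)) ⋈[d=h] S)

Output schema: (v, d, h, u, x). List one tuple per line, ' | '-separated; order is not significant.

Subexpression sizes:
  R → 3
  ρ[c/f](R) → 3
  γ[v; MIN(c)→d](ρ[c/f](R)) → 2
  S → 5
  (γ[v; MIN(c)→d](ρ[c/f](R)) ⋈[d=h] S) → 1

== RESULT ==
v | d | h | u | x
t | 5 | 5 | p | s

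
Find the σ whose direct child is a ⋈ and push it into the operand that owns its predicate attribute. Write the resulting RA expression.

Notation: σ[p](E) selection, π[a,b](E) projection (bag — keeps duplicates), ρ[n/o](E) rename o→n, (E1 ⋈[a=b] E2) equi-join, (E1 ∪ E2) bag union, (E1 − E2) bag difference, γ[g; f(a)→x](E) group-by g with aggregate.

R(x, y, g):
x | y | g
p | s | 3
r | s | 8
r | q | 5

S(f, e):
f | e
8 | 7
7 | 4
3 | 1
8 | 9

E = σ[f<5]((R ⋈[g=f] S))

σ filters on f, owned by the right side.
E' = (R ⋈[g=f] σ[f<5](S))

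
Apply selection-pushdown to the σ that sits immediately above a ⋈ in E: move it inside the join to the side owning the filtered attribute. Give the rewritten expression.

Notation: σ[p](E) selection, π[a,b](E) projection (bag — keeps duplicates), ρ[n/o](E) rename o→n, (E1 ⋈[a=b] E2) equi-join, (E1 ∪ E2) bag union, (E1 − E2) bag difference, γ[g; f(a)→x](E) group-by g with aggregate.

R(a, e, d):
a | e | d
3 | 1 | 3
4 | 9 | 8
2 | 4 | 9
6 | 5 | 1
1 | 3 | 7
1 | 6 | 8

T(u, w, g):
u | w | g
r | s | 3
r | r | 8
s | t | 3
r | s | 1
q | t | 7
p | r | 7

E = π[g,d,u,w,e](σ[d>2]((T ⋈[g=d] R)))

σ filters on d, owned by the right side.
E' = π[g,d,u,w,e]((T ⋈[g=d] σ[d>2](R)))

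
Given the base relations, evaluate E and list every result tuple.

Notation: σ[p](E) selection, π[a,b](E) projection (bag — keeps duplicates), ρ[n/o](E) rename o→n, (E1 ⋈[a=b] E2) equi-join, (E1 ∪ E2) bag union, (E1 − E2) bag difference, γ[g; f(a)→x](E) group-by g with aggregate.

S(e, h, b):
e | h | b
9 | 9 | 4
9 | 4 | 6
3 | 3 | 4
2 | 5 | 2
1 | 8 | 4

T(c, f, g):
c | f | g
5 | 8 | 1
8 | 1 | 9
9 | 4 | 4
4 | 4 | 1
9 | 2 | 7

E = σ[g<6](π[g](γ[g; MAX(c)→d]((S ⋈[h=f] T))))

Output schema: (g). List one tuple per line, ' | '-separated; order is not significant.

Row counts bottom-up:
  S → 5
  T → 5
  (S ⋈[h=f] T) → 3
  γ[g; MAX(c)→d]((S ⋈[h=f] T)) → 2
  π[g](γ[g; MAX(c)→d]((S ⋈[h=f] T))) → 2
  σ[g<6](π[g](γ[g; MAX(c)→d]((S ⋈[h=f] T)))) → 2

== RESULT ==
g
1
4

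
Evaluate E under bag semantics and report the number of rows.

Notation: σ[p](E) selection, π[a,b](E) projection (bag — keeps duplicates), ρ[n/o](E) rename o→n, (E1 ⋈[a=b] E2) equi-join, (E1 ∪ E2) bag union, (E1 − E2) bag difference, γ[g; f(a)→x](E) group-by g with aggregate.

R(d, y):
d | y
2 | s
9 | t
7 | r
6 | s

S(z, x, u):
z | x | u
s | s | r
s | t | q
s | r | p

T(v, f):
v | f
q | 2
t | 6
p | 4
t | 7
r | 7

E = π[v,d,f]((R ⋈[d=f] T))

Row counts bottom-up:
  R → 4
  T → 5
  (R ⋈[d=f] T) → 4
  π[v,d,f]((R ⋈[d=f] T)) → 4

|E| = 4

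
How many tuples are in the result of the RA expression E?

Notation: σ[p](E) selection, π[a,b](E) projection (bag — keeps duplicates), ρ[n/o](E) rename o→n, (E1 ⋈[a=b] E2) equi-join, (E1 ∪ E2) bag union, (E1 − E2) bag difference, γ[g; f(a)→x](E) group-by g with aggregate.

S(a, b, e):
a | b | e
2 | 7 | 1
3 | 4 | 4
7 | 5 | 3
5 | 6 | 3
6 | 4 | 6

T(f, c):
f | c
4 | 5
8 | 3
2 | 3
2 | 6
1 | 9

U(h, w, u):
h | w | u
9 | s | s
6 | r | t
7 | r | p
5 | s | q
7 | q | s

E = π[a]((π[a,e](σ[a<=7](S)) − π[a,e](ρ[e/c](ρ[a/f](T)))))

Subexpression sizes:
  S → 5
  σ[a<=7](S) → 5
  π[a,e](σ[a<=7](S)) → 5
  T → 5
  ρ[a/f](T) → 5
  ρ[e/c](ρ[a/f](T)) → 5
  π[a,e](ρ[e/c](ρ[a/f](T))) → 5
  (π[a,e](σ[a<=7](S)) − π[a,e](ρ[e/c](ρ[a/f](T)))) → 5
  π[a]((π[a,e](σ[a<=7](S)) − π[a,e](ρ[e/c](ρ[a/f](T))))) → 5

|E| = 5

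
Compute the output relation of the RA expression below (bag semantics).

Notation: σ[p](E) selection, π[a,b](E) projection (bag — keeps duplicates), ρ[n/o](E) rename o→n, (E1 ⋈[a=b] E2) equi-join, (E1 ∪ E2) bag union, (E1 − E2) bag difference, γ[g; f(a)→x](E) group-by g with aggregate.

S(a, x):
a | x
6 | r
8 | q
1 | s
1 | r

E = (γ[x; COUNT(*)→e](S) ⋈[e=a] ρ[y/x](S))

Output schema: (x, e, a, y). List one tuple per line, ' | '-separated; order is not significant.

Row counts bottom-up:
  S → 4
  γ[x; COUNT(*)→e](S) → 3
  S → 4
  ρ[y/x](S) → 4
  (γ[x; COUNT(*)→e](S) ⋈[e=a] ρ[y/x](S)) → 4

== RESULT ==
x | e | a | y
q | 1 | 1 | r
q | 1 | 1 | s
s | 1 | 1 | r
s | 1 | 1 | s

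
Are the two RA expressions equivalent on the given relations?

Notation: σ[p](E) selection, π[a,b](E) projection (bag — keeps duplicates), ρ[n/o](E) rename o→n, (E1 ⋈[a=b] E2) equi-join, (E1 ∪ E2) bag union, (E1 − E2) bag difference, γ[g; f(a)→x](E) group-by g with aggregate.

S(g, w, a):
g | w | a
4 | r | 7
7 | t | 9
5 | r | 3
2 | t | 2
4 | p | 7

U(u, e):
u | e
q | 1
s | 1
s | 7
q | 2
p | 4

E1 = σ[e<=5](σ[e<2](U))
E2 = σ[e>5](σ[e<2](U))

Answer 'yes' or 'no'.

E1 row counts bottom-up:
  U → 5
  σ[e<2](U) → 2
  σ[e<=5](σ[e<2](U)) → 2
E2 row counts bottom-up:
  U → 5
  σ[e<2](U) → 2
  σ[e>5](σ[e<2](U)) → 0

E1 result:
u | e
q | 1
s | 1
E2 result:
u | e
(0 rows)
Witness: ('s', 1) appears 1× in E1 but 0× in E2.

no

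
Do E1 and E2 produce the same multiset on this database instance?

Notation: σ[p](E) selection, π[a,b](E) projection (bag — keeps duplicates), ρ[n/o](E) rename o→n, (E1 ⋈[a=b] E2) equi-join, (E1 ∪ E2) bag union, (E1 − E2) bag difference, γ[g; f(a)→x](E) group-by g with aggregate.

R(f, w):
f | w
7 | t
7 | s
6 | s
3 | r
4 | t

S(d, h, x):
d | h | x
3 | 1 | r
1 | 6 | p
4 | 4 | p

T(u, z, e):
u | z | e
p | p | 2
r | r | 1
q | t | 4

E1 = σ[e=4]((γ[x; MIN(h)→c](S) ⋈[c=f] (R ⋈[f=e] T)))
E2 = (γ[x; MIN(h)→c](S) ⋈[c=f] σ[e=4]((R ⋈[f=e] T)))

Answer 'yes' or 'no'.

E1 per-node cardinality:
  S → 3
  γ[x; MIN(h)→c](S) → 2
  R → 5
  T → 3
  (R ⋈[f=e] T) → 1
  (γ[x; MIN(h)→c](S) ⋈[c=f] (R ⋈[f=e] T)) → 1
  σ[e=4]((γ[x; MIN(h)→c](S) ⋈[c=f] (R ⋈[f=e] T))) → 1
E2 per-node cardinality:
  S → 3
  γ[x; MIN(h)→c](S) → 2
  R → 5
  T → 3
  (R ⋈[f=e] T) → 1
  σ[e=4]((R ⋈[f=e] T)) → 1
  (γ[x; MIN(h)→c](S) ⋈[c=f] σ[e=4]((R ⋈[f=e] T))) → 1

E1 and E2 produce the same multiset:
x | c | f | w | u | z | e
p | 4 | 4 | t | q | t | 4

yes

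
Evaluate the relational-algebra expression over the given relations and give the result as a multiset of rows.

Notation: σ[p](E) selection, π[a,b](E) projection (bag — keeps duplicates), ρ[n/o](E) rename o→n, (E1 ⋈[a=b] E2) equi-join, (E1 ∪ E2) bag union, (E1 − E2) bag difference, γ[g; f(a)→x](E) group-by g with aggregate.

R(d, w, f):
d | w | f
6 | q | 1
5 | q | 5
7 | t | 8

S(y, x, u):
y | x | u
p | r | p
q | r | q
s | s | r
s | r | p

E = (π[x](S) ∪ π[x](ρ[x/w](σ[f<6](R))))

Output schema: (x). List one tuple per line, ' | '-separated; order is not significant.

Row counts bottom-up:
  S → 4
  π[x](S) → 4
  R → 3
  σ[f<6](R) → 2
  ρ[x/w](σ[f<6](R)) → 2
  π[x](ρ[x/w](σ[f<6](R))) → 2
  (π[x](S) ∪ π[x](ρ[x/w](σ[f<6](R)))) → 6

== RESULT ==
x
q
q
r
r
r
s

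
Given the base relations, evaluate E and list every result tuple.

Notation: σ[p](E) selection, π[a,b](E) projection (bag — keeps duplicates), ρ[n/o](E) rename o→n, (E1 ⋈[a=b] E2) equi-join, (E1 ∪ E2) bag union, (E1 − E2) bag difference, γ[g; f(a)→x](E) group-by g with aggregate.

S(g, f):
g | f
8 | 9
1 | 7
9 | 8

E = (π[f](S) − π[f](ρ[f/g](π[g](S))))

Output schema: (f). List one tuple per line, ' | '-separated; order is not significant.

Subexpression sizes:
  S → 3
  π[f](S) → 3
  S → 3
  π[g](S) → 3
  ρ[f/g](π[g](S)) → 3
  π[f](ρ[f/g](π[g](S))) → 3
  (π[f](S) − π[f](ρ[f/g](π[g](S)))) → 1

== RESULT ==
f
7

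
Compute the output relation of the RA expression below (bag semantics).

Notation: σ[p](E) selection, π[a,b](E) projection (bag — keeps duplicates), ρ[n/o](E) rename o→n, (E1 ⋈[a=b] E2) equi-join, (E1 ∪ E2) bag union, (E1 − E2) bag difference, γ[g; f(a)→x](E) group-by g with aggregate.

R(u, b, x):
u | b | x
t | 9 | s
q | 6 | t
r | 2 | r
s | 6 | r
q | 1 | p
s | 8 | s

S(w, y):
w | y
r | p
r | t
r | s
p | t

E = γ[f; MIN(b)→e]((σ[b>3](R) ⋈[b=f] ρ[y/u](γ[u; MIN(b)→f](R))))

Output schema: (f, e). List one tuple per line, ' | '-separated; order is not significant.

Row counts bottom-up:
  R → 6
  σ[b>3](R) → 4
  R → 6
  γ[u; MIN(b)→f](R) → 4
  ρ[y/u](γ[u; MIN(b)→f](R)) → 4
  (σ[b>3](R) ⋈[b=f] ρ[y/u](γ[u; MIN(b)→f](R))) → 3
  γ[f; MIN(b)→e]((σ[b>3](R) ⋈[b=f] ρ[y/u](γ[u; MIN(b)→f](R)))) → 2

== RESULT ==
f | e
6 | 6
9 | 9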